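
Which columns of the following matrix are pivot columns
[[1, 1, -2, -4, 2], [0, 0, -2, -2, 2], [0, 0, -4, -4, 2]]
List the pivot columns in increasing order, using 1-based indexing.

1, 3, 5

R2 := -1/2·R2
  [ 1  1  -2  -4   2 ]
  [ 0  0   1   1  -1 ]
  [ 0  0  -4  -4   2 ]
R3 := R3 + 4·R2
  [ 1  1  -2  -4   2 ]
  [ 0  0   1   1  -1 ]
  [ 0  0   0   0  -2 ]
R3 := -1/2·R3
  [ 1  1  -2  -4   2 ]
  [ 0  0   1   1  -1 ]
  [ 0  0   0   0   1 ]
R2 := R2 + R3
  [ 1  1  -2  -4  2 ]
  [ 0  0   1   1  0 ]
  [ 0  0   0   0  1 ]
R1 := R1 − 2·R3
  [ 1  1  -2  -4  0 ]
  [ 0  0   1   1  0 ]
  [ 0  0   0   0  1 ]
R1 := R1 + 2·R2
  [ 1  1  0  -2  0 ]
  [ 0  0  1   1  0 ]
  [ 0  0  0   0  1 ]
Pivot columns are the columns containing a leading 1.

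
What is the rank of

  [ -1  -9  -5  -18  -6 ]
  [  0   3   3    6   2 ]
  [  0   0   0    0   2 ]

rank = 3

R1 -> -1·R1
R2 -> 1/3·R2
R3 -> 1/2·R3
R2 -> R2 − 2/3·R3
R1 -> R1 − 6·R3
R1 -> R1 − 9·R2
The reduced form has 3 nonzero rows.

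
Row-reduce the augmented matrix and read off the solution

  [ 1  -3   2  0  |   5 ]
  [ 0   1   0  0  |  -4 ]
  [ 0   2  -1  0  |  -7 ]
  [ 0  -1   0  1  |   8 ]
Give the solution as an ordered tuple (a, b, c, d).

Subtract 2 times ρ2 from ρ3.
  [ 1  -3   2  0  |   5 ]
  [ 0   1   0  0  |  -4 ]
  [ 0   0  -1  0  |   1 ]
  [ 0  -1   0  1  |   8 ]
Add ρ2 to ρ4.
  [ 1  -3   2  0  |   5 ]
  [ 0   1   0  0  |  -4 ]
  [ 0   0  -1  0  |   1 ]
  [ 0   0   0  1  |   4 ]
Multiply ρ3 by -1.
  [ 1  -3  2  0  |   5 ]
  [ 0   1  0  0  |  -4 ]
  [ 0   0  1  0  |  -1 ]
  [ 0   0  0  1  |   4 ]
Subtract 2 times ρ3 from ρ1.
  [ 1  -3  0  0  |   7 ]
  [ 0   1  0  0  |  -4 ]
  [ 0   0  1  0  |  -1 ]
  [ 0   0  0  1  |   4 ]
Add 3 times ρ2 to ρ1.
  [ 1  0  0  0  |  -5 ]
  [ 0  1  0  0  |  -4 ]
  [ 0  0  1  0  |  -1 ]
  [ 0  0  0  1  |   4 ]
Reading off the last column: a = -5, b = -4, c = -1, d = 4.

(-5, -4, -1, 4)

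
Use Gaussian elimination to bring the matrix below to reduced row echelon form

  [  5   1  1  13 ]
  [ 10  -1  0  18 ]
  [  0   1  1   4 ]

[[1, 0, 0, 9/5], [0, 1, 0, 0], [0, 0, 1, 4]]

R1 := 1/5·R1
  [  1  1/5  1/5  13/5 ]
  [ 10   -1    0    18 ]
  [  0    1    1     4 ]
R2 := R2 − 10·R1
  [ 1  1/5  1/5  13/5 ]
  [ 0   -3   -2    -8 ]
  [ 0    1    1     4 ]
R2 := -1/3·R2
  [ 1  1/5  1/5  13/5 ]
  [ 0    1  2/3   8/3 ]
  [ 0    1    1     4 ]
R3 := R3 − R2
  [ 1  1/5  1/5  13/5 ]
  [ 0    1  2/3   8/3 ]
  [ 0    0  1/3   4/3 ]
R3 := 3·R3
  [ 1  1/5  1/5  13/5 ]
  [ 0    1  2/3   8/3 ]
  [ 0    0    1     4 ]
R2 := R2 − 2/3·R3
  [ 1  1/5  1/5  13/5 ]
  [ 0    1    0     0 ]
  [ 0    0    1     4 ]
R1 := R1 − 1/5·R3
  [ 1  1/5  0  9/5 ]
  [ 0    1  0    0 ]
  [ 0    0  1    4 ]
R1 := R1 − 1/5·R2
  [ 1  0  0  9/5 ]
  [ 0  1  0    0 ]
  [ 0  0  1    4 ]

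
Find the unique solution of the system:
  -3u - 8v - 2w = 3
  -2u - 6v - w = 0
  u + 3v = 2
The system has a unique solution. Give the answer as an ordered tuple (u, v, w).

Form the augmented matrix and row-reduce:
  [ -3  -8  -2  |  3 ]
  [ -2  -6  -1  |  0 ]
  [  1   3   0  |  2 ]
r1 ← -1/3·r1
  [  1  8/3  2/3  |  -1 ]
  [ -2   -6   -1  |   0 ]
  [  1    3    0  |   2 ]
r2 ← r2 + 2·r1
  [ 1   8/3  2/3  |  -1 ]
  [ 0  -2/3  1/3  |  -2 ]
  [ 1     3    0  |   2 ]
r3 ← r3 − r1
  [ 1   8/3   2/3  |  -1 ]
  [ 0  -2/3   1/3  |  -2 ]
  [ 0   1/3  -2/3  |   3 ]
r2 ← -3/2·r2
  [ 1  8/3   2/3  |  -1 ]
  [ 0    1  -1/2  |   3 ]
  [ 0  1/3  -2/3  |   3 ]
r3 ← r3 − 1/3·r2
  [ 1  8/3   2/3  |  -1 ]
  [ 0    1  -1/2  |   3 ]
  [ 0    0  -1/2  |   2 ]
r3 ← -2·r3
  [ 1  8/3   2/3  |  -1 ]
  [ 0    1  -1/2  |   3 ]
  [ 0    0     1  |  -4 ]
r2 ← r2 + 1/2·r3
  [ 1  8/3  2/3  |  -1 ]
  [ 0    1    0  |   1 ]
  [ 0    0    1  |  -4 ]
r1 ← r1 − 2/3·r3
  [ 1  8/3  0  |  5/3 ]
  [ 0    1  0  |    1 ]
  [ 0    0  1  |   -4 ]
r1 ← r1 − 8/3·r2
  [ 1  0  0  |  -1 ]
  [ 0  1  0  |   1 ]
  [ 0  0  1  |  -4 ]
Reading off the last column: u = -1, v = 1, w = -4.

(-1, 1, -4)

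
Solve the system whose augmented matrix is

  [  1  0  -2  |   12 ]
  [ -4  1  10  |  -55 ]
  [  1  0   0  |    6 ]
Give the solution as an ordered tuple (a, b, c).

r2 ← r2 + 4·r1
  [ 1  0  -2  |  12 ]
  [ 0  1   2  |  -7 ]
  [ 1  0   0  |   6 ]
r3 ← r3 − r1
  [ 1  0  -2  |  12 ]
  [ 0  1   2  |  -7 ]
  [ 0  0   2  |  -6 ]
r3 ← 1/2·r3
  [ 1  0  -2  |  12 ]
  [ 0  1   2  |  -7 ]
  [ 0  0   1  |  -3 ]
r2 ← r2 − 2·r3
  [ 1  0  -2  |  12 ]
  [ 0  1   0  |  -1 ]
  [ 0  0   1  |  -3 ]
r1 ← r1 + 2·r3
  [ 1  0  0  |   6 ]
  [ 0  1  0  |  -1 ]
  [ 0  0  1  |  -3 ]
Reading off the last column: a = 6, b = -1, c = -3.

(6, -1, -3)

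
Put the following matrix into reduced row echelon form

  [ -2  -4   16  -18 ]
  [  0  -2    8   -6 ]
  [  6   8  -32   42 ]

Multiply r1 by -1/2.
  [ 1   2   -8   9 ]
  [ 0  -2    8  -6 ]
  [ 6   8  -32  42 ]
Subtract 6 times r1 from r3.
  [ 1   2  -8    9 ]
  [ 0  -2   8   -6 ]
  [ 0  -4  16  -12 ]
Multiply r2 by -1/2.
  [ 1   2  -8    9 ]
  [ 0   1  -4    3 ]
  [ 0  -4  16  -12 ]
Add 4 times r2 to r3.
  [ 1  2  -8  9 ]
  [ 0  1  -4  3 ]
  [ 0  0   0  0 ]
Subtract 2 times r2 from r1.
  [ 1  0   0  3 ]
  [ 0  1  -4  3 ]
  [ 0  0   0  0 ]

[[1, 0, 0, 3], [0, 1, -4, 3], [0, 0, 0, 0]]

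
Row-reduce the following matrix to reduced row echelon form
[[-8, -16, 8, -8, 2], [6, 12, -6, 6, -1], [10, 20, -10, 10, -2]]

R1 ← -1/8·R1
  [  1   2   -1   1  -1/4 ]
  [  6  12   -6   6    -1 ]
  [ 10  20  -10  10    -2 ]
R2 ← R2 − 6·R1
  [  1   2   -1   1  -1/4 ]
  [  0   0    0   0   1/2 ]
  [ 10  20  -10  10    -2 ]
R3 ← R3 − 10·R1
  [ 1  2  -1  1  -1/4 ]
  [ 0  0   0  0   1/2 ]
  [ 0  0   0  0   1/2 ]
R2 ← 2·R2
  [ 1  2  -1  1  -1/4 ]
  [ 0  0   0  0     1 ]
  [ 0  0   0  0   1/2 ]
R3 ← R3 − 1/2·R2
  [ 1  2  -1  1  -1/4 ]
  [ 0  0   0  0     1 ]
  [ 0  0   0  0     0 ]
R1 ← R1 + 1/4·R2
  [ 1  2  -1  1  0 ]
  [ 0  0   0  0  1 ]
  [ 0  0   0  0  0 ]

[[1, 2, -1, 1, 0], [0, 0, 0, 0, 1], [0, 0, 0, 0, 0]]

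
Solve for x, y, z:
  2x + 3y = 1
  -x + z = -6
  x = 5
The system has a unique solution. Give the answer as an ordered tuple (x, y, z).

Form the augmented matrix and row-reduce:
  [  2  3  0  |   1 ]
  [ -1  0  1  |  -6 ]
  [  1  0  0  |   5 ]
ρ1 -> 1/2·ρ1
  [  1  3/2  0  |  1/2 ]
  [ -1    0  1  |   -6 ]
  [  1    0  0  |    5 ]
ρ2 -> ρ2 + ρ1
  [ 1  3/2  0  |    1/2 ]
  [ 0  3/2  1  |  -11/2 ]
  [ 1    0  0  |      5 ]
ρ3 -> ρ3 − ρ1
  [ 1   3/2  0  |    1/2 ]
  [ 0   3/2  1  |  -11/2 ]
  [ 0  -3/2  0  |    9/2 ]
ρ2 -> 2/3·ρ2
  [ 1   3/2    0  |    1/2 ]
  [ 0     1  2/3  |  -11/3 ]
  [ 0  -3/2    0  |    9/2 ]
ρ3 -> ρ3 + 3/2·ρ2
  [ 1  3/2    0  |    1/2 ]
  [ 0    1  2/3  |  -11/3 ]
  [ 0    0    1  |     -1 ]
ρ2 -> ρ2 − 2/3·ρ3
  [ 1  3/2  0  |  1/2 ]
  [ 0    1  0  |   -3 ]
  [ 0    0  1  |   -1 ]
ρ1 -> ρ1 − 3/2·ρ2
  [ 1  0  0  |   5 ]
  [ 0  1  0  |  -3 ]
  [ 0  0  1  |  -1 ]
Reading off the last column: x = 5, y = -3, z = -1.

(5, -3, -1)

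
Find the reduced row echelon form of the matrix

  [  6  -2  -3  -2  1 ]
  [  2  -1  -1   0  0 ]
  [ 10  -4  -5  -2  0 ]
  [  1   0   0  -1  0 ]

[[1, 0, 0, -1, 0], [0, 1, 0, -2, 0], [0, 0, 1, 0, 0], [0, 0, 0, 0, 1]]

R1 -> 1/6·R1
  [  1  -1/3  -1/2  -1/3  1/6 ]
  [  2    -1    -1     0    0 ]
  [ 10    -4    -5    -2    0 ]
  [  1     0     0    -1    0 ]
R2 -> R2 − 2·R1
  [  1  -1/3  -1/2  -1/3   1/6 ]
  [  0  -1/3     0   2/3  -1/3 ]
  [ 10    -4    -5    -2     0 ]
  [  1     0     0    -1     0 ]
R3 -> R3 − 10·R1
  [ 1  -1/3  -1/2  -1/3   1/6 ]
  [ 0  -1/3     0   2/3  -1/3 ]
  [ 0  -2/3     0   4/3  -5/3 ]
  [ 1     0     0    -1     0 ]
R4 -> R4 − R1
  [ 1  -1/3  -1/2  -1/3   1/6 ]
  [ 0  -1/3     0   2/3  -1/3 ]
  [ 0  -2/3     0   4/3  -5/3 ]
  [ 0   1/3   1/2  -2/3  -1/6 ]
R2 -> -3·R2
  [ 1  -1/3  -1/2  -1/3   1/6 ]
  [ 0     1     0    -2     1 ]
  [ 0  -2/3     0   4/3  -5/3 ]
  [ 0   1/3   1/2  -2/3  -1/6 ]
R3 -> R3 + 2/3·R2
  [ 1  -1/3  -1/2  -1/3   1/6 ]
  [ 0     1     0    -2     1 ]
  [ 0     0     0     0    -1 ]
  [ 0   1/3   1/2  -2/3  -1/6 ]
R4 -> R4 − 1/3·R2
  [ 1  -1/3  -1/2  -1/3   1/6 ]
  [ 0     1     0    -2     1 ]
  [ 0     0     0     0    -1 ]
  [ 0     0   1/2     0  -1/2 ]
R3 <-> R4
  [ 1  -1/3  -1/2  -1/3   1/6 ]
  [ 0     1     0    -2     1 ]
  [ 0     0   1/2     0  -1/2 ]
  [ 0     0     0     0    -1 ]
R3 -> 2·R3
  [ 1  -1/3  -1/2  -1/3  1/6 ]
  [ 0     1     0    -2    1 ]
  [ 0     0     1     0   -1 ]
  [ 0     0     0     0   -1 ]
R4 -> -1·R4
  [ 1  -1/3  -1/2  -1/3  1/6 ]
  [ 0     1     0    -2    1 ]
  [ 0     0     1     0   -1 ]
  [ 0     0     0     0    1 ]
R3 -> R3 + R4
  [ 1  -1/3  -1/2  -1/3  1/6 ]
  [ 0     1     0    -2    1 ]
  [ 0     0     1     0    0 ]
  [ 0     0     0     0    1 ]
R2 -> R2 − R4
  [ 1  -1/3  -1/2  -1/3  1/6 ]
  [ 0     1     0    -2    0 ]
  [ 0     0     1     0    0 ]
  [ 0     0     0     0    1 ]
R1 -> R1 − 1/6·R4
  [ 1  -1/3  -1/2  -1/3  0 ]
  [ 0     1     0    -2  0 ]
  [ 0     0     1     0  0 ]
  [ 0     0     0     0  1 ]
R1 -> R1 + 1/2·R3
  [ 1  -1/3  0  -1/3  0 ]
  [ 0     1  0    -2  0 ]
  [ 0     0  1     0  0 ]
  [ 0     0  0     0  1 ]
R1 -> R1 + 1/3·R2
  [ 1  0  0  -1  0 ]
  [ 0  1  0  -2  0 ]
  [ 0  0  1   0  0 ]
  [ 0  0  0   0  1 ]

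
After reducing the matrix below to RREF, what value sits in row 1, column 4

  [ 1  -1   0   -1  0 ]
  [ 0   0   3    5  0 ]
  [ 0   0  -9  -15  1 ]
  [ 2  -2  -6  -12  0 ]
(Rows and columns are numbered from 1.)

-1

r4 := r4 − 2·r1
  [ 1  -1   0   -1  0 ]
  [ 0   0   3    5  0 ]
  [ 0   0  -9  -15  1 ]
  [ 0   0  -6  -10  0 ]
r2 := 1/3·r2
  [ 1  -1   0   -1  0 ]
  [ 0   0   1  5/3  0 ]
  [ 0   0  -9  -15  1 ]
  [ 0   0  -6  -10  0 ]
r3 := r3 + 9·r2
  [ 1  -1   0   -1  0 ]
  [ 0   0   1  5/3  0 ]
  [ 0   0   0    0  1 ]
  [ 0   0  -6  -10  0 ]
r4 := r4 + 6·r2
  [ 1  -1  0   -1  0 ]
  [ 0   0  1  5/3  0 ]
  [ 0   0  0    0  1 ]
  [ 0   0  0    0  0 ]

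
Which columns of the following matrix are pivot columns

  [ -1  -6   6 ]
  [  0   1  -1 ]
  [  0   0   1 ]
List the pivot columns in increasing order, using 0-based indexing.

r1 → -1·r1
  [ 1  6  -6 ]
  [ 0  1  -1 ]
  [ 0  0   1 ]
r2 → r2 + r3
  [ 1  6  -6 ]
  [ 0  1   0 ]
  [ 0  0   1 ]
r1 → r1 + 6·r3
  [ 1  6  0 ]
  [ 0  1  0 ]
  [ 0  0  1 ]
r1 → r1 − 6·r2
  [ 1  0  0 ]
  [ 0  1  0 ]
  [ 0  0  1 ]
Pivot columns are the columns containing a leading 1.

0, 1, 2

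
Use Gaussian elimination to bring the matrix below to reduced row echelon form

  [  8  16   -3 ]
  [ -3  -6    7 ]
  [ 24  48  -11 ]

[[1, 2, 0], [0, 0, 1], [0, 0, 0]]

Multiply r1 by 1/8.
  [  1   2  -3/8 ]
  [ -3  -6     7 ]
  [ 24  48   -11 ]
Add 3 times r1 to r2.
  [  1   2  -3/8 ]
  [  0   0  47/8 ]
  [ 24  48   -11 ]
Subtract 24 times r1 from r3.
  [ 1  2  -3/8 ]
  [ 0  0  47/8 ]
  [ 0  0    -2 ]
Multiply r2 by 8/47.
  [ 1  2  -3/8 ]
  [ 0  0     1 ]
  [ 0  0    -2 ]
Add 2 times r2 to r3.
  [ 1  2  -3/8 ]
  [ 0  0     1 ]
  [ 0  0     0 ]
Add 3/8 times r2 to r1.
  [ 1  2  0 ]
  [ 0  0  1 ]
  [ 0  0  0 ]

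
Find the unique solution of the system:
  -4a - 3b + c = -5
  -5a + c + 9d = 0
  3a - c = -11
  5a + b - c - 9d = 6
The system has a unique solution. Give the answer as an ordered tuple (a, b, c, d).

Form the augmented matrix and row-reduce:
  [ -4  -3   1   0  |   -5 ]
  [ -5   0   1   9  |    0 ]
  [  3   0  -1   0  |  -11 ]
  [  5   1  -1  -9  |    6 ]
ρ1 → -1/4·ρ1
  [  1  3/4  -1/4   0  |  5/4 ]
  [ -5    0     1   9  |    0 ]
  [  3    0    -1   0  |  -11 ]
  [  5    1    -1  -9  |    6 ]
ρ2 → ρ2 + 5·ρ1
  [ 1   3/4  -1/4   0  |   5/4 ]
  [ 0  15/4  -1/4   9  |  25/4 ]
  [ 3     0    -1   0  |   -11 ]
  [ 5     1    -1  -9  |     6 ]
ρ3 → ρ3 − 3·ρ1
  [ 1   3/4  -1/4   0  |    5/4 ]
  [ 0  15/4  -1/4   9  |   25/4 ]
  [ 0  -9/4  -1/4   0  |  -59/4 ]
  [ 5     1    -1  -9  |      6 ]
ρ4 → ρ4 − 5·ρ1
  [ 1    3/4  -1/4   0  |    5/4 ]
  [ 0   15/4  -1/4   9  |   25/4 ]
  [ 0   -9/4  -1/4   0  |  -59/4 ]
  [ 0  -11/4   1/4  -9  |   -1/4 ]
ρ2 → 4/15·ρ2
  [ 1    3/4   -1/4     0  |    5/4 ]
  [ 0      1  -1/15  12/5  |    5/3 ]
  [ 0   -9/4   -1/4     0  |  -59/4 ]
  [ 0  -11/4    1/4    -9  |   -1/4 ]
ρ3 → ρ3 + 9/4·ρ2
  [ 1    3/4   -1/4     0  |   5/4 ]
  [ 0      1  -1/15  12/5  |   5/3 ]
  [ 0      0   -2/5  27/5  |   -11 ]
  [ 0  -11/4    1/4    -9  |  -1/4 ]
ρ4 → ρ4 + 11/4·ρ2
  [ 1  3/4   -1/4      0  |   5/4 ]
  [ 0    1  -1/15   12/5  |   5/3 ]
  [ 0    0   -2/5   27/5  |   -11 ]
  [ 0    0   1/15  -12/5  |  13/3 ]
ρ3 → -5/2·ρ3
  [ 1  3/4   -1/4      0  |   5/4 ]
  [ 0    1  -1/15   12/5  |   5/3 ]
  [ 0    0      1  -27/2  |  55/2 ]
  [ 0    0   1/15  -12/5  |  13/3 ]
ρ4 → ρ4 − 1/15·ρ3
  [ 1  3/4   -1/4      0  |   5/4 ]
  [ 0    1  -1/15   12/5  |   5/3 ]
  [ 0    0      1  -27/2  |  55/2 ]
  [ 0    0      0   -3/2  |   5/2 ]
ρ4 → -2/3·ρ4
  [ 1  3/4   -1/4      0  |   5/4 ]
  [ 0    1  -1/15   12/5  |   5/3 ]
  [ 0    0      1  -27/2  |  55/2 ]
  [ 0    0      0      1  |  -5/3 ]
ρ3 → ρ3 + 27/2·ρ4
  [ 1  3/4   -1/4     0  |   5/4 ]
  [ 0    1  -1/15  12/5  |   5/3 ]
  [ 0    0      1     0  |     5 ]
  [ 0    0      0     1  |  -5/3 ]
ρ2 → ρ2 − 12/5·ρ4
  [ 1  3/4   -1/4  0  |   5/4 ]
  [ 0    1  -1/15  0  |  17/3 ]
  [ 0    0      1  0  |     5 ]
  [ 0    0      0  1  |  -5/3 ]
ρ2 → ρ2 + 1/15·ρ3
  [ 1  3/4  -1/4  0  |   5/4 ]
  [ 0    1     0  0  |     6 ]
  [ 0    0     1  0  |     5 ]
  [ 0    0     0  1  |  -5/3 ]
ρ1 → ρ1 + 1/4·ρ3
  [ 1  3/4  0  0  |   5/2 ]
  [ 0    1  0  0  |     6 ]
  [ 0    0  1  0  |     5 ]
  [ 0    0  0  1  |  -5/3 ]
ρ1 → ρ1 − 3/4·ρ2
  [ 1  0  0  0  |    -2 ]
  [ 0  1  0  0  |     6 ]
  [ 0  0  1  0  |     5 ]
  [ 0  0  0  1  |  -5/3 ]
Reading off the last column: a = -2, b = 6, c = 5, d = -5/3.

(-2, 6, 5, -5/3)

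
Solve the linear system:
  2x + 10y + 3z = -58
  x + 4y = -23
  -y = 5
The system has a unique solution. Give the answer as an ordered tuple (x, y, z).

Form the augmented matrix and row-reduce:
  [ 2  10  3  |  -58 ]
  [ 1   4  0  |  -23 ]
  [ 0  -1  0  |    5 ]
ρ1 → 1/2·ρ1
  [ 1   5  3/2  |  -29 ]
  [ 1   4    0  |  -23 ]
  [ 0  -1    0  |    5 ]
ρ2 → ρ2 − ρ1
  [ 1   5   3/2  |  -29 ]
  [ 0  -1  -3/2  |    6 ]
  [ 0  -1     0  |    5 ]
ρ2 → -1·ρ2
  [ 1   5  3/2  |  -29 ]
  [ 0   1  3/2  |   -6 ]
  [ 0  -1    0  |    5 ]
ρ3 → ρ3 + ρ2
  [ 1  5  3/2  |  -29 ]
  [ 0  1  3/2  |   -6 ]
  [ 0  0  3/2  |   -1 ]
ρ3 → 2/3·ρ3
  [ 1  5  3/2  |   -29 ]
  [ 0  1  3/2  |    -6 ]
  [ 0  0    1  |  -2/3 ]
ρ2 → ρ2 − 3/2·ρ3
  [ 1  5  3/2  |   -29 ]
  [ 0  1    0  |    -5 ]
  [ 0  0    1  |  -2/3 ]
ρ1 → ρ1 − 3/2·ρ3
  [ 1  5  0  |   -28 ]
  [ 0  1  0  |    -5 ]
  [ 0  0  1  |  -2/3 ]
ρ1 → ρ1 − 5·ρ2
  [ 1  0  0  |    -3 ]
  [ 0  1  0  |    -5 ]
  [ 0  0  1  |  -2/3 ]
Reading off the last column: x = -3, y = -5, z = -2/3.

(-3, -5, -2/3)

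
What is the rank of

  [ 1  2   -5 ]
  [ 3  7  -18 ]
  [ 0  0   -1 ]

rank = 3

r2 -> r2 − 3·r1
  [ 1  2  -5 ]
  [ 0  1  -3 ]
  [ 0  0  -1 ]
r3 -> -1·r3
  [ 1  2  -5 ]
  [ 0  1  -3 ]
  [ 0  0   1 ]
r2 -> r2 + 3·r3
  [ 1  2  -5 ]
  [ 0  1   0 ]
  [ 0  0   1 ]
r1 -> r1 + 5·r3
  [ 1  2  0 ]
  [ 0  1  0 ]
  [ 0  0  1 ]
r1 -> r1 − 2·r2
  [ 1  0  0 ]
  [ 0  1  0 ]
  [ 0  0  1 ]
The reduced form has 3 nonzero rows.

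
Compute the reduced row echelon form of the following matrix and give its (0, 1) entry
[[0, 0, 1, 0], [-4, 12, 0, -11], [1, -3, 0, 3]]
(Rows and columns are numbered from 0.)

-3

R1 <=> R2
  [ -4  12  0  -11 ]
  [  0   0  1    0 ]
  [  1  -3  0    3 ]
R1 := -1/4·R1
  [ 1  -3  0  11/4 ]
  [ 0   0  1     0 ]
  [ 1  -3  0     3 ]
R3 := R3 − R1
  [ 1  -3  0  11/4 ]
  [ 0   0  1     0 ]
  [ 0   0  0   1/4 ]
R3 := 4·R3
  [ 1  -3  0  11/4 ]
  [ 0   0  1     0 ]
  [ 0   0  0     1 ]
R1 := R1 − 11/4·R3
  [ 1  -3  0  0 ]
  [ 0   0  1  0 ]
  [ 0   0  0  1 ]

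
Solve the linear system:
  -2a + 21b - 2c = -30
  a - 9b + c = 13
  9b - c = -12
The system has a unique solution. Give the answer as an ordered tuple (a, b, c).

Form the augmented matrix and row-reduce:
  [ -2  21  -2  |  -30 ]
  [  1  -9   1  |   13 ]
  [  0   9  -1  |  -12 ]
Multiply R1 by -1/2.
  [ 1  -21/2   1  |   15 ]
  [ 1     -9   1  |   13 ]
  [ 0      9  -1  |  -12 ]
Subtract R1 from R2.
  [ 1  -21/2   1  |   15 ]
  [ 0    3/2   0  |   -2 ]
  [ 0      9  -1  |  -12 ]
Multiply R2 by 2/3.
  [ 1  -21/2   1  |    15 ]
  [ 0      1   0  |  -4/3 ]
  [ 0      9  -1  |   -12 ]
Subtract 9 times R2 from R3.
  [ 1  -21/2   1  |    15 ]
  [ 0      1   0  |  -4/3 ]
  [ 0      0  -1  |     0 ]
Multiply R3 by -1.
  [ 1  -21/2  1  |    15 ]
  [ 0      1  0  |  -4/3 ]
  [ 0      0  1  |     0 ]
Subtract R3 from R1.
  [ 1  -21/2  0  |    15 ]
  [ 0      1  0  |  -4/3 ]
  [ 0      0  1  |     0 ]
Add 21/2 times R2 to R1.
  [ 1  0  0  |     1 ]
  [ 0  1  0  |  -4/3 ]
  [ 0  0  1  |     0 ]
Reading off the last column: a = 1, b = -4/3, c = 0.

(1, -4/3, 0)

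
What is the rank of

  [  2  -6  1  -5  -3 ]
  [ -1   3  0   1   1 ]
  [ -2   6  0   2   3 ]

rank = 3

R1 -> 1/2·R1
  [  1  -3  1/2  -5/2  -3/2 ]
  [ -1   3    0     1     1 ]
  [ -2   6    0     2     3 ]
R2 -> R2 + R1
  [  1  -3  1/2  -5/2  -3/2 ]
  [  0   0  1/2  -3/2  -1/2 ]
  [ -2   6    0     2     3 ]
R3 -> R3 + 2·R1
  [ 1  -3  1/2  -5/2  -3/2 ]
  [ 0   0  1/2  -3/2  -1/2 ]
  [ 0   0    1    -3     0 ]
R2 -> 2·R2
  [ 1  -3  1/2  -5/2  -3/2 ]
  [ 0   0    1    -3    -1 ]
  [ 0   0    1    -3     0 ]
R3 -> R3 − R2
  [ 1  -3  1/2  -5/2  -3/2 ]
  [ 0   0    1    -3    -1 ]
  [ 0   0    0     0     1 ]
R2 -> R2 + R3
  [ 1  -3  1/2  -5/2  -3/2 ]
  [ 0   0    1    -3     0 ]
  [ 0   0    0     0     1 ]
R1 -> R1 + 3/2·R3
  [ 1  -3  1/2  -5/2  0 ]
  [ 0   0    1    -3  0 ]
  [ 0   0    0     0  1 ]
R1 -> R1 − 1/2·R2
  [ 1  -3  0  -1  0 ]
  [ 0   0  1  -3  0 ]
  [ 0   0  0   0  1 ]
The reduced form has 3 nonzero rows.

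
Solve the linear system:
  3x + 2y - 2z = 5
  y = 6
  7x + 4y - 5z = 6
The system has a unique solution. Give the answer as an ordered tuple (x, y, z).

Form the augmented matrix and row-reduce:
  [ 3  2  -2  |  5 ]
  [ 0  1   0  |  6 ]
  [ 7  4  -5  |  6 ]
R1 := 1/3·R1
  [ 1  2/3  -2/3  |  5/3 ]
  [ 0    1     0  |    6 ]
  [ 7    4    -5  |    6 ]
R3 := R3 − 7·R1
  [ 1   2/3  -2/3  |    5/3 ]
  [ 0     1     0  |      6 ]
  [ 0  -2/3  -1/3  |  -17/3 ]
R3 := R3 + 2/3·R2
  [ 1  2/3  -2/3  |   5/3 ]
  [ 0    1     0  |     6 ]
  [ 0    0  -1/3  |  -5/3 ]
R3 := -3·R3
  [ 1  2/3  -2/3  |  5/3 ]
  [ 0    1     0  |    6 ]
  [ 0    0     1  |    5 ]
R1 := R1 + 2/3·R3
  [ 1  2/3  0  |  5 ]
  [ 0    1  0  |  6 ]
  [ 0    0  1  |  5 ]
R1 := R1 − 2/3·R2
  [ 1  0  0  |  1 ]
  [ 0  1  0  |  6 ]
  [ 0  0  1  |  5 ]
Reading off the last column: x = 1, y = 6, z = 5.

(1, 6, 5)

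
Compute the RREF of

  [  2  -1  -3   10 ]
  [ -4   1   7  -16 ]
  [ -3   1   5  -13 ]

R1 -> 1/2·R1
  [  1  -1/2  -3/2    5 ]
  [ -4     1     7  -16 ]
  [ -3     1     5  -13 ]
R2 -> R2 + 4·R1
  [  1  -1/2  -3/2    5 ]
  [  0    -1     1    4 ]
  [ -3     1     5  -13 ]
R3 -> R3 + 3·R1
  [ 1  -1/2  -3/2  5 ]
  [ 0    -1     1  4 ]
  [ 0  -1/2   1/2  2 ]
R2 -> -1·R2
  [ 1  -1/2  -3/2   5 ]
  [ 0     1    -1  -4 ]
  [ 0  -1/2   1/2   2 ]
R3 -> R3 + 1/2·R2
  [ 1  -1/2  -3/2   5 ]
  [ 0     1    -1  -4 ]
  [ 0     0     0   0 ]
R1 -> R1 + 1/2·R2
  [ 1  0  -2   3 ]
  [ 0  1  -1  -4 ]
  [ 0  0   0   0 ]

[[1, 0, -2, 3], [0, 1, -1, -4], [0, 0, 0, 0]]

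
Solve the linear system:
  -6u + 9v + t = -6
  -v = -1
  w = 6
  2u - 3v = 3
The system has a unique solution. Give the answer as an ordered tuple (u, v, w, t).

(3, 1, 6, 3)

Form the augmented matrix and row-reduce:
  [ -6   9  0  1  |  -6 ]
  [  0  -1  0  0  |  -1 ]
  [  0   0  1  0  |   6 ]
  [  2  -3  0  0  |   3 ]
R1 -> -1/6·R1
  [ 1  -3/2  0  -1/6  |   1 ]
  [ 0    -1  0     0  |  -1 ]
  [ 0     0  1     0  |   6 ]
  [ 2    -3  0     0  |   3 ]
R4 -> R4 − 2·R1
  [ 1  -3/2  0  -1/6  |   1 ]
  [ 0    -1  0     0  |  -1 ]
  [ 0     0  1     0  |   6 ]
  [ 0     0  0   1/3  |   1 ]
R2 -> -1·R2
  [ 1  -3/2  0  -1/6  |  1 ]
  [ 0     1  0     0  |  1 ]
  [ 0     0  1     0  |  6 ]
  [ 0     0  0   1/3  |  1 ]
R4 -> 3·R4
  [ 1  -3/2  0  -1/6  |  1 ]
  [ 0     1  0     0  |  1 ]
  [ 0     0  1     0  |  6 ]
  [ 0     0  0     1  |  3 ]
R1 -> R1 + 1/6·R4
  [ 1  -3/2  0  0  |  3/2 ]
  [ 0     1  0  0  |    1 ]
  [ 0     0  1  0  |    6 ]
  [ 0     0  0  1  |    3 ]
R1 -> R1 + 3/2·R2
  [ 1  0  0  0  |  3 ]
  [ 0  1  0  0  |  1 ]
  [ 0  0  1  0  |  6 ]
  [ 0  0  0  1  |  3 ]
Reading off the last column: u = 3, v = 1, w = 6, t = 3.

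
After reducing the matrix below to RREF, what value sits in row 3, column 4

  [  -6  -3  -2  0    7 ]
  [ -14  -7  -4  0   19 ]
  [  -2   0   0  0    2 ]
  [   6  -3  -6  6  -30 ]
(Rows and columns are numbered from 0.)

-3/2

Multiply R1 by -1/6.
  [   1  1/2  1/3  0  -7/6 ]
  [ -14   -7   -4  0    19 ]
  [  -2    0    0  0     2 ]
  [   6   -3   -6  6   -30 ]
Add 14 times R1 to R2.
  [  1  1/2  1/3  0  -7/6 ]
  [  0    0  2/3  0   8/3 ]
  [ -2    0    0  0     2 ]
  [  6   -3   -6  6   -30 ]
Add 2 times R1 to R3.
  [ 1  1/2  1/3  0  -7/6 ]
  [ 0    0  2/3  0   8/3 ]
  [ 0    1  2/3  0  -1/3 ]
  [ 6   -3   -6  6   -30 ]
Subtract 6 times R1 from R4.
  [ 1  1/2  1/3  0  -7/6 ]
  [ 0    0  2/3  0   8/3 ]
  [ 0    1  2/3  0  -1/3 ]
  [ 0   -6   -8  6   -23 ]
Swap R2 and R3.
  [ 1  1/2  1/3  0  -7/6 ]
  [ 0    1  2/3  0  -1/3 ]
  [ 0    0  2/3  0   8/3 ]
  [ 0   -6   -8  6   -23 ]
Add 6 times R2 to R4.
  [ 1  1/2  1/3  0  -7/6 ]
  [ 0    1  2/3  0  -1/3 ]
  [ 0    0  2/3  0   8/3 ]
  [ 0    0   -4  6   -25 ]
Multiply R3 by 3/2.
  [ 1  1/2  1/3  0  -7/6 ]
  [ 0    1  2/3  0  -1/3 ]
  [ 0    0    1  0     4 ]
  [ 0    0   -4  6   -25 ]
Add 4 times R3 to R4.
  [ 1  1/2  1/3  0  -7/6 ]
  [ 0    1  2/3  0  -1/3 ]
  [ 0    0    1  0     4 ]
  [ 0    0    0  6    -9 ]
Multiply R4 by 1/6.
  [ 1  1/2  1/3  0  -7/6 ]
  [ 0    1  2/3  0  -1/3 ]
  [ 0    0    1  0     4 ]
  [ 0    0    0  1  -3/2 ]
Subtract 2/3 times R3 from R2.
  [ 1  1/2  1/3  0  -7/6 ]
  [ 0    1    0  0    -3 ]
  [ 0    0    1  0     4 ]
  [ 0    0    0  1  -3/2 ]
Subtract 1/3 times R3 from R1.
  [ 1  1/2  0  0  -5/2 ]
  [ 0    1  0  0    -3 ]
  [ 0    0  1  0     4 ]
  [ 0    0  0  1  -3/2 ]
Subtract 1/2 times R2 from R1.
  [ 1  0  0  0    -1 ]
  [ 0  1  0  0    -3 ]
  [ 0  0  1  0     4 ]
  [ 0  0  0  1  -3/2 ]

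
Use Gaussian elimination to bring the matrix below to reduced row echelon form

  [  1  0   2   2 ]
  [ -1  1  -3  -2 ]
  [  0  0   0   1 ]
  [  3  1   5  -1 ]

Add R1 to R2.
  [ 1  0   2   2 ]
  [ 0  1  -1   0 ]
  [ 0  0   0   1 ]
  [ 3  1   5  -1 ]
Subtract 3 times R1 from R4.
  [ 1  0   2   2 ]
  [ 0  1  -1   0 ]
  [ 0  0   0   1 ]
  [ 0  1  -1  -7 ]
Subtract R2 from R4.
  [ 1  0   2   2 ]
  [ 0  1  -1   0 ]
  [ 0  0   0   1 ]
  [ 0  0   0  -7 ]
Add 7 times R3 to R4.
  [ 1  0   2  2 ]
  [ 0  1  -1  0 ]
  [ 0  0   0  1 ]
  [ 0  0   0  0 ]
Subtract 2 times R3 from R1.
  [ 1  0   2  0 ]
  [ 0  1  -1  0 ]
  [ 0  0   0  1 ]
  [ 0  0   0  0 ]

[[1, 0, 2, 0], [0, 1, -1, 0], [0, 0, 0, 1], [0, 0, 0, 0]]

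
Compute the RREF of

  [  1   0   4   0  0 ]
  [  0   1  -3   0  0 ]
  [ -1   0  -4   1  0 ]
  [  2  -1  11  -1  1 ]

[[1, 0, 4, 0, 0], [0, 1, -3, 0, 0], [0, 0, 0, 1, 0], [0, 0, 0, 0, 1]]

Add R1 to R3.
  [ 1   0   4   0  0 ]
  [ 0   1  -3   0  0 ]
  [ 0   0   0   1  0 ]
  [ 2  -1  11  -1  1 ]
Subtract 2 times R1 from R4.
  [ 1   0   4   0  0 ]
  [ 0   1  -3   0  0 ]
  [ 0   0   0   1  0 ]
  [ 0  -1   3  -1  1 ]
Add R2 to R4.
  [ 1  0   4   0  0 ]
  [ 0  1  -3   0  0 ]
  [ 0  0   0   1  0 ]
  [ 0  0   0  -1  1 ]
Add R3 to R4.
  [ 1  0   4  0  0 ]
  [ 0  1  -3  0  0 ]
  [ 0  0   0  1  0 ]
  [ 0  0   0  0  1 ]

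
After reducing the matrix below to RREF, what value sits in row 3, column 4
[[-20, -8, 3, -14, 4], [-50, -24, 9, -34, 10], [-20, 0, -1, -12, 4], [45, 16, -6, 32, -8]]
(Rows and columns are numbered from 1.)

Multiply R1 by -1/20.
Add 50 times R1 to R2.
Add 20 times R1 to R3.
Subtract 45 times R1 from R4.
Multiply R2 by -1/4.
Subtract 8 times R2 from R3.
Add 2 times R2 to R4.
Multiply R3 by -1.
Add 1/5 times R4 to R1.
Add 3/8 times R3 to R2.
Add 3/20 times R3 to R1.
Subtract 2/5 times R2 from R1.

-4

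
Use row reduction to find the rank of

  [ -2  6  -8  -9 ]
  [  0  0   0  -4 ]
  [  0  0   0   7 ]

R1 ← -1/2·R1
  [ 1  -3  4  9/2 ]
  [ 0   0  0   -4 ]
  [ 0   0  0    7 ]
R2 ← -1/4·R2
  [ 1  -3  4  9/2 ]
  [ 0   0  0    1 ]
  [ 0   0  0    7 ]
R3 ← R3 − 7·R2
  [ 1  -3  4  9/2 ]
  [ 0   0  0    1 ]
  [ 0   0  0    0 ]
R1 ← R1 − 9/2·R2
  [ 1  -3  4  0 ]
  [ 0   0  0  1 ]
  [ 0   0  0  0 ]
The reduced form has 2 nonzero rows.

rank = 2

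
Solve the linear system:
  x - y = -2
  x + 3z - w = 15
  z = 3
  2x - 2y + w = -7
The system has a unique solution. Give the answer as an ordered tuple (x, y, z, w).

Form the augmented matrix and row-reduce:
  [ 1  -1  0   0  |  -2 ]
  [ 1   0  3  -1  |  15 ]
  [ 0   0  1   0  |   3 ]
  [ 2  -2  0   1  |  -7 ]
Subtract R1 from R2.
Subtract 2 times R1 from R4.
Add R4 to R2.
Subtract 3 times R3 from R2.
Add R2 to R1.
Reading off the last column: x = 3, y = 5, z = 3, w = -3.

(3, 5, 3, -3)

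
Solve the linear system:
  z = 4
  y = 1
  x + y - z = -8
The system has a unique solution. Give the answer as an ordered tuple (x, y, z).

Form the augmented matrix and row-reduce:
  [ 0  0   1  |   4 ]
  [ 0  1   0  |   1 ]
  [ 1  1  -1  |  -8 ]
R1 <-> R3
  [ 1  1  -1  |  -8 ]
  [ 0  1   0  |   1 ]
  [ 0  0   1  |   4 ]
R1 ← R1 + R3
  [ 1  1  0  |  -4 ]
  [ 0  1  0  |   1 ]
  [ 0  0  1  |   4 ]
R1 ← R1 − R2
  [ 1  0  0  |  -5 ]
  [ 0  1  0  |   1 ]
  [ 0  0  1  |   4 ]
Reading off the last column: x = -5, y = 1, z = 4.

(-5, 1, 4)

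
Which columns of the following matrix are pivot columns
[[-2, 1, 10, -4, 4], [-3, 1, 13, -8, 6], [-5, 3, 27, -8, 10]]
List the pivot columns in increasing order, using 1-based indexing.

1, 2

R1 -> -1/2·R1
  [  1  -1/2  -5   2  -2 ]
  [ -3     1  13  -8   6 ]
  [ -5     3  27  -8  10 ]
R2 -> R2 + 3·R1
  [  1  -1/2  -5   2  -2 ]
  [  0  -1/2  -2  -2   0 ]
  [ -5     3  27  -8  10 ]
R3 -> R3 + 5·R1
  [ 1  -1/2  -5   2  -2 ]
  [ 0  -1/2  -2  -2   0 ]
  [ 0   1/2   2   2   0 ]
R2 -> -2·R2
  [ 1  -1/2  -5  2  -2 ]
  [ 0     1   4  4   0 ]
  [ 0   1/2   2  2   0 ]
R3 -> R3 − 1/2·R2
  [ 1  -1/2  -5  2  -2 ]
  [ 0     1   4  4   0 ]
  [ 0     0   0  0   0 ]
R1 -> R1 + 1/2·R2
  [ 1  0  -3  4  -2 ]
  [ 0  1   4  4   0 ]
  [ 0  0   0  0   0 ]
Pivot columns are the columns containing a leading 1.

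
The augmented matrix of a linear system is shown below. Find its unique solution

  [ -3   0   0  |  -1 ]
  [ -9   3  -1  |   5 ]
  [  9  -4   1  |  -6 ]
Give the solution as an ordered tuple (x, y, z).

(1/3, 1, -5)

Multiply ρ1 by -1/3.
  [  1   0   0  |  1/3 ]
  [ -9   3  -1  |    5 ]
  [  9  -4   1  |   -6 ]
Add 9 times ρ1 to ρ2.
  [ 1   0   0  |  1/3 ]
  [ 0   3  -1  |    8 ]
  [ 9  -4   1  |   -6 ]
Subtract 9 times ρ1 from ρ3.
  [ 1   0   0  |  1/3 ]
  [ 0   3  -1  |    8 ]
  [ 0  -4   1  |   -9 ]
Multiply ρ2 by 1/3.
  [ 1   0     0  |  1/3 ]
  [ 0   1  -1/3  |  8/3 ]
  [ 0  -4     1  |   -9 ]
Add 4 times ρ2 to ρ3.
  [ 1  0     0  |  1/3 ]
  [ 0  1  -1/3  |  8/3 ]
  [ 0  0  -1/3  |  5/3 ]
Multiply ρ3 by -3.
  [ 1  0     0  |  1/3 ]
  [ 0  1  -1/3  |  8/3 ]
  [ 0  0     1  |   -5 ]
Add 1/3 times ρ3 to ρ2.
  [ 1  0  0  |  1/3 ]
  [ 0  1  0  |    1 ]
  [ 0  0  1  |   -5 ]
Reading off the last column: x = 1/3, y = 1, z = -5.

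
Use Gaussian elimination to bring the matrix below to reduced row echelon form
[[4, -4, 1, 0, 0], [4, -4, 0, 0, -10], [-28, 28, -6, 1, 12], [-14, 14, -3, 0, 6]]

[[1, -1, 0, 0, 0], [0, 0, 1, 0, 0], [0, 0, 0, 1, 0], [0, 0, 0, 0, 1]]

R1 := 1/4·R1
  [   1  -1  1/4  0    0 ]
  [   4  -4    0  0  -10 ]
  [ -28  28   -6  1   12 ]
  [ -14  14   -3  0    6 ]
R2 := R2 − 4·R1
  [   1  -1  1/4  0    0 ]
  [   0   0   -1  0  -10 ]
  [ -28  28   -6  1   12 ]
  [ -14  14   -3  0    6 ]
R3 := R3 + 28·R1
  [   1  -1  1/4  0    0 ]
  [   0   0   -1  0  -10 ]
  [   0   0    1  1   12 ]
  [ -14  14   -3  0    6 ]
R4 := R4 + 14·R1
  [ 1  -1  1/4  0    0 ]
  [ 0   0   -1  0  -10 ]
  [ 0   0    1  1   12 ]
  [ 0   0  1/2  0    6 ]
R2 := -1·R2
  [ 1  -1  1/4  0   0 ]
  [ 0   0    1  0  10 ]
  [ 0   0    1  1  12 ]
  [ 0   0  1/2  0   6 ]
R3 := R3 − R2
  [ 1  -1  1/4  0   0 ]
  [ 0   0    1  0  10 ]
  [ 0   0    0  1   2 ]
  [ 0   0  1/2  0   6 ]
R4 := R4 − 1/2·R2
  [ 1  -1  1/4  0   0 ]
  [ 0   0    1  0  10 ]
  [ 0   0    0  1   2 ]
  [ 0   0    0  0   1 ]
R3 := R3 − 2·R4
  [ 1  -1  1/4  0   0 ]
  [ 0   0    1  0  10 ]
  [ 0   0    0  1   0 ]
  [ 0   0    0  0   1 ]
R2 := R2 − 10·R4
  [ 1  -1  1/4  0  0 ]
  [ 0   0    1  0  0 ]
  [ 0   0    0  1  0 ]
  [ 0   0    0  0  1 ]
R1 := R1 − 1/4·R2
  [ 1  -1  0  0  0 ]
  [ 0   0  1  0  0 ]
  [ 0   0  0  1  0 ]
  [ 0   0  0  0  1 ]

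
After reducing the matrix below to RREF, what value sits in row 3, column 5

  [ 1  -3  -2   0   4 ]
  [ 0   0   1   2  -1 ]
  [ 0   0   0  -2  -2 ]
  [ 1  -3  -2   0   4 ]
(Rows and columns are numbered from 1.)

1

Subtract R1 from R4.
  [ 1  -3  -2   0   4 ]
  [ 0   0   1   2  -1 ]
  [ 0   0   0  -2  -2 ]
  [ 0   0   0   0   0 ]
Multiply R3 by -1/2.
  [ 1  -3  -2  0   4 ]
  [ 0   0   1  2  -1 ]
  [ 0   0   0  1   1 ]
  [ 0   0   0  0   0 ]
Subtract 2 times R3 from R2.
  [ 1  -3  -2  0   4 ]
  [ 0   0   1  0  -3 ]
  [ 0   0   0  1   1 ]
  [ 0   0   0  0   0 ]
Add 2 times R2 to R1.
  [ 1  -3  0  0  -2 ]
  [ 0   0  1  0  -3 ]
  [ 0   0  0  1   1 ]
  [ 0   0  0  0   0 ]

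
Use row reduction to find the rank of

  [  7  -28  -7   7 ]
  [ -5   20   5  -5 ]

rank = 1

Multiply r1 by 1/7.
  [  1  -4  -1   1 ]
  [ -5  20   5  -5 ]
Add 5 times r1 to r2.
  [ 1  -4  -1  1 ]
  [ 0   0   0  0 ]
The reduced form has 1 nonzero row.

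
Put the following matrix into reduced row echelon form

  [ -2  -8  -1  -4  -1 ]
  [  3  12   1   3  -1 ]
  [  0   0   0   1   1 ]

[[1, 4, 0, 0, -1], [0, 0, 1, 0, -1], [0, 0, 0, 1, 1]]

r1 := -1/2·r1
r2 := r2 − 3·r1
r2 := -2·r2
r2 := r2 − 6·r3
r1 := r1 − 2·r3
r1 := r1 − 1/2·r2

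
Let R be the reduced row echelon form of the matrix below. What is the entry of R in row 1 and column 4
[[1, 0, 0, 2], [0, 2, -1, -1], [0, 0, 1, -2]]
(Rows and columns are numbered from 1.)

2

R2 ← 1/2·R2
R2 ← R2 + 1/2·R3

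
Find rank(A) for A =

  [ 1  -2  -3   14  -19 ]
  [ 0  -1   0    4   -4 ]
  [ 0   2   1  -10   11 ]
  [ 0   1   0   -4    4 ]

R2 -> -1·R2
  [ 1  -2  -3   14  -19 ]
  [ 0   1   0   -4    4 ]
  [ 0   2   1  -10   11 ]
  [ 0   1   0   -4    4 ]
R3 -> R3 − 2·R2
  [ 1  -2  -3  14  -19 ]
  [ 0   1   0  -4    4 ]
  [ 0   0   1  -2    3 ]
  [ 0   1   0  -4    4 ]
R4 -> R4 − R2
  [ 1  -2  -3  14  -19 ]
  [ 0   1   0  -4    4 ]
  [ 0   0   1  -2    3 ]
  [ 0   0   0   0    0 ]
R1 -> R1 + 3·R3
  [ 1  -2  0   8  -10 ]
  [ 0   1  0  -4    4 ]
  [ 0   0  1  -2    3 ]
  [ 0   0  0   0    0 ]
R1 -> R1 + 2·R2
  [ 1  0  0   0  -2 ]
  [ 0  1  0  -4   4 ]
  [ 0  0  1  -2   3 ]
  [ 0  0  0   0   0 ]
The reduced form has 3 nonzero rows.

rank = 3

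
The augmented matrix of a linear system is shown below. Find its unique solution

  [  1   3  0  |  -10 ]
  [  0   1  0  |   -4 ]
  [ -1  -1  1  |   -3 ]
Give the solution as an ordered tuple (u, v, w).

R3 -> R3 + R1
  [ 1  3  0  |  -10 ]
  [ 0  1  0  |   -4 ]
  [ 0  2  1  |  -13 ]
R3 -> R3 − 2·R2
  [ 1  3  0  |  -10 ]
  [ 0  1  0  |   -4 ]
  [ 0  0  1  |   -5 ]
R1 -> R1 − 3·R2
  [ 1  0  0  |   2 ]
  [ 0  1  0  |  -4 ]
  [ 0  0  1  |  -5 ]
Reading off the last column: u = 2, v = -4, w = -5.

(2, -4, -5)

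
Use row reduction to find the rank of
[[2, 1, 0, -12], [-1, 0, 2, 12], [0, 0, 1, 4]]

rank = 3

r1 := 1/2·r1
  [  1  1/2  0  -6 ]
  [ -1    0  2  12 ]
  [  0    0  1   4 ]
r2 := r2 + r1
  [ 1  1/2  0  -6 ]
  [ 0  1/2  2   6 ]
  [ 0    0  1   4 ]
r2 := 2·r2
  [ 1  1/2  0  -6 ]
  [ 0    1  4  12 ]
  [ 0    0  1   4 ]
r2 := r2 − 4·r3
  [ 1  1/2  0  -6 ]
  [ 0    1  0  -4 ]
  [ 0    0  1   4 ]
r1 := r1 − 1/2·r2
  [ 1  0  0  -4 ]
  [ 0  1  0  -4 ]
  [ 0  0  1   4 ]
The reduced form has 3 nonzero rows.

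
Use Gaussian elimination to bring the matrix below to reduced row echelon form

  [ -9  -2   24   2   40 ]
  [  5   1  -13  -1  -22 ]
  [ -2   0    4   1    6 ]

R1 := -1/9·R1
  [  1  2/9  -8/3  -2/9  -40/9 ]
  [  5    1   -13    -1    -22 ]
  [ -2    0     4     1      6 ]
R2 := R2 − 5·R1
  [  1   2/9  -8/3  -2/9  -40/9 ]
  [  0  -1/9   1/3   1/9    2/9 ]
  [ -2     0     4     1      6 ]
R3 := R3 + 2·R1
  [ 1   2/9  -8/3  -2/9  -40/9 ]
  [ 0  -1/9   1/3   1/9    2/9 ]
  [ 0   4/9  -4/3   5/9  -26/9 ]
R2 := -9·R2
  [ 1  2/9  -8/3  -2/9  -40/9 ]
  [ 0    1    -3    -1     -2 ]
  [ 0  4/9  -4/3   5/9  -26/9 ]
R3 := R3 − 4/9·R2
  [ 1  2/9  -8/3  -2/9  -40/9 ]
  [ 0    1    -3    -1     -2 ]
  [ 0    0     0     1     -2 ]
R2 := R2 + R3
  [ 1  2/9  -8/3  -2/9  -40/9 ]
  [ 0    1    -3     0     -4 ]
  [ 0    0     0     1     -2 ]
R1 := R1 + 2/9·R3
  [ 1  2/9  -8/3  0  -44/9 ]
  [ 0    1    -3  0     -4 ]
  [ 0    0     0  1     -2 ]
R1 := R1 − 2/9·R2
  [ 1  0  -2  0  -4 ]
  [ 0  1  -3  0  -4 ]
  [ 0  0   0  1  -2 ]

[[1, 0, -2, 0, -4], [0, 1, -3, 0, -4], [0, 0, 0, 1, -2]]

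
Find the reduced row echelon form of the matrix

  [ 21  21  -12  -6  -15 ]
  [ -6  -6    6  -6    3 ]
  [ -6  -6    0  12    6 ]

[[1, 1, 0, -2, -1], [0, 0, 1, -3, -1/2], [0, 0, 0, 0, 0]]

R1 → 1/21·R1
  [  1   1  -4/7  -2/7  -5/7 ]
  [ -6  -6     6    -6     3 ]
  [ -6  -6     0    12     6 ]
R2 → R2 + 6·R1
  [  1   1  -4/7   -2/7  -5/7 ]
  [  0   0  18/7  -54/7  -9/7 ]
  [ -6  -6     0     12     6 ]
R3 → R3 + 6·R1
  [ 1  1   -4/7   -2/7  -5/7 ]
  [ 0  0   18/7  -54/7  -9/7 ]
  [ 0  0  -24/7   72/7  12/7 ]
R2 → 7/18·R2
  [ 1  1   -4/7  -2/7  -5/7 ]
  [ 0  0      1    -3  -1/2 ]
  [ 0  0  -24/7  72/7  12/7 ]
R3 → R3 + 24/7·R2
  [ 1  1  -4/7  -2/7  -5/7 ]
  [ 0  0     1    -3  -1/2 ]
  [ 0  0     0     0     0 ]
R1 → R1 + 4/7·R2
  [ 1  1  0  -2    -1 ]
  [ 0  0  1  -3  -1/2 ]
  [ 0  0  0   0     0 ]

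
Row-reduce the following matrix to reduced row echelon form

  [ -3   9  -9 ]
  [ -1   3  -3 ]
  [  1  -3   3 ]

r1 -> -1/3·r1
  [  1  -3   3 ]
  [ -1   3  -3 ]
  [  1  -3   3 ]
r2 -> r2 + r1
  [ 1  -3  3 ]
  [ 0   0  0 ]
  [ 1  -3  3 ]
r3 -> r3 − r1
  [ 1  -3  3 ]
  [ 0   0  0 ]
  [ 0   0  0 ]

[[1, -3, 3], [0, 0, 0], [0, 0, 0]]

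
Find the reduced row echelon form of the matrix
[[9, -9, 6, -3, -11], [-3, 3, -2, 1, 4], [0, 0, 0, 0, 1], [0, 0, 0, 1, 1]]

[[1, -1, 2/3, 0, 0], [0, 0, 0, 1, 0], [0, 0, 0, 0, 1], [0, 0, 0, 0, 0]]

R1 := 1/9·R1
  [  1  -1  2/3  -1/3  -11/9 ]
  [ -3   3   -2     1      4 ]
  [  0   0    0     0      1 ]
  [  0   0    0     1      1 ]
R2 := R2 + 3·R1
  [ 1  -1  2/3  -1/3  -11/9 ]
  [ 0   0    0     0    1/3 ]
  [ 0   0    0     0      1 ]
  [ 0   0    0     1      1 ]
R2 <-> R4
  [ 1  -1  2/3  -1/3  -11/9 ]
  [ 0   0    0     1      1 ]
  [ 0   0    0     0      1 ]
  [ 0   0    0     0    1/3 ]
R4 := R4 − 1/3·R3
  [ 1  -1  2/3  -1/3  -11/9 ]
  [ 0   0    0     1      1 ]
  [ 0   0    0     0      1 ]
  [ 0   0    0     0      0 ]
R2 := R2 − R3
  [ 1  -1  2/3  -1/3  -11/9 ]
  [ 0   0    0     1      0 ]
  [ 0   0    0     0      1 ]
  [ 0   0    0     0      0 ]
R1 := R1 + 11/9·R3
  [ 1  -1  2/3  -1/3  0 ]
  [ 0   0    0     1  0 ]
  [ 0   0    0     0  1 ]
  [ 0   0    0     0  0 ]
R1 := R1 + 1/3·R2
  [ 1  -1  2/3  0  0 ]
  [ 0   0    0  1  0 ]
  [ 0   0    0  0  1 ]
  [ 0   0    0  0  0 ]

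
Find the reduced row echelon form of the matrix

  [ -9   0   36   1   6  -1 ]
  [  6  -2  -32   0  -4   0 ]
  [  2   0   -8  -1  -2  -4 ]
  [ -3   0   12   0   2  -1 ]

[[1, 0, -4, 0, 0, 3], [0, 1, 4, 0, 0, 1], [0, 0, 0, 1, 0, 2], [0, 0, 0, 0, 1, 4]]

Multiply ρ1 by -1/9.
  [  1   0   -4  -1/9  -2/3  1/9 ]
  [  6  -2  -32     0    -4    0 ]
  [  2   0   -8    -1    -2   -4 ]
  [ -3   0   12     0     2   -1 ]
Subtract 6 times ρ1 from ρ2.
  [  1   0  -4  -1/9  -2/3   1/9 ]
  [  0  -2  -8   2/3     0  -2/3 ]
  [  2   0  -8    -1    -2    -4 ]
  [ -3   0  12     0     2    -1 ]
Subtract 2 times ρ1 from ρ3.
  [  1   0  -4  -1/9  -2/3    1/9 ]
  [  0  -2  -8   2/3     0   -2/3 ]
  [  0   0   0  -7/9  -2/3  -38/9 ]
  [ -3   0  12     0     2     -1 ]
Add 3 times ρ1 to ρ4.
  [ 1   0  -4  -1/9  -2/3    1/9 ]
  [ 0  -2  -8   2/3     0   -2/3 ]
  [ 0   0   0  -7/9  -2/3  -38/9 ]
  [ 0   0   0  -1/3     0   -2/3 ]
Multiply ρ2 by -1/2.
  [ 1  0  -4  -1/9  -2/3    1/9 ]
  [ 0  1   4  -1/3     0    1/3 ]
  [ 0  0   0  -7/9  -2/3  -38/9 ]
  [ 0  0   0  -1/3     0   -2/3 ]
Multiply ρ3 by -9/7.
  [ 1  0  -4  -1/9  -2/3   1/9 ]
  [ 0  1   4  -1/3     0   1/3 ]
  [ 0  0   0     1   6/7  38/7 ]
  [ 0  0   0  -1/3     0  -2/3 ]
Add 1/3 times ρ3 to ρ4.
  [ 1  0  -4  -1/9  -2/3   1/9 ]
  [ 0  1   4  -1/3     0   1/3 ]
  [ 0  0   0     1   6/7  38/7 ]
  [ 0  0   0     0   2/7   8/7 ]
Multiply ρ4 by 7/2.
  [ 1  0  -4  -1/9  -2/3   1/9 ]
  [ 0  1   4  -1/3     0   1/3 ]
  [ 0  0   0     1   6/7  38/7 ]
  [ 0  0   0     0     1     4 ]
Subtract 6/7 times ρ4 from ρ3.
  [ 1  0  -4  -1/9  -2/3  1/9 ]
  [ 0  1   4  -1/3     0  1/3 ]
  [ 0  0   0     1     0    2 ]
  [ 0  0   0     0     1    4 ]
Add 2/3 times ρ4 to ρ1.
  [ 1  0  -4  -1/9  0  25/9 ]
  [ 0  1   4  -1/3  0   1/3 ]
  [ 0  0   0     1  0     2 ]
  [ 0  0   0     0  1     4 ]
Add 1/3 times ρ3 to ρ2.
  [ 1  0  -4  -1/9  0  25/9 ]
  [ 0  1   4     0  0     1 ]
  [ 0  0   0     1  0     2 ]
  [ 0  0   0     0  1     4 ]
Add 1/9 times ρ3 to ρ1.
  [ 1  0  -4  0  0  3 ]
  [ 0  1   4  0  0  1 ]
  [ 0  0   0  1  0  2 ]
  [ 0  0   0  0  1  4 ]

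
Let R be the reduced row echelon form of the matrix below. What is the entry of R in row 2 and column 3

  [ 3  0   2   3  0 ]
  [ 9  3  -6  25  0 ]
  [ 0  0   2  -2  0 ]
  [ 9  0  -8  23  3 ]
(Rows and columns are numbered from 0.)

Multiply r1 by 1/3.
Subtract 9 times r1 from r2.
Subtract 9 times r1 from r4.
Multiply r2 by 1/3.
Multiply r3 by 1/2.
Add 14 times r3 to r4.
Multiply r4 by 1/3.
Add 4 times r3 to r2.
Subtract 2/3 times r3 from r1.

-1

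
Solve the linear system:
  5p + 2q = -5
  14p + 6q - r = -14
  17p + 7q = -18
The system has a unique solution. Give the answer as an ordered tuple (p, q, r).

Form the augmented matrix and row-reduce:
  [  5  2   0  |   -5 ]
  [ 14  6  -1  |  -14 ]
  [ 17  7   0  |  -18 ]
R1 ← 1/5·R1
  [  1  2/5   0  |   -1 ]
  [ 14    6  -1  |  -14 ]
  [ 17    7   0  |  -18 ]
R2 ← R2 − 14·R1
  [  1  2/5   0  |   -1 ]
  [  0  2/5  -1  |    0 ]
  [ 17    7   0  |  -18 ]
R3 ← R3 − 17·R1
  [ 1  2/5   0  |  -1 ]
  [ 0  2/5  -1  |   0 ]
  [ 0  1/5   0  |  -1 ]
R2 ← 5/2·R2
  [ 1  2/5     0  |  -1 ]
  [ 0    1  -5/2  |   0 ]
  [ 0  1/5     0  |  -1 ]
R3 ← R3 − 1/5·R2
  [ 1  2/5     0  |  -1 ]
  [ 0    1  -5/2  |   0 ]
  [ 0    0   1/2  |  -1 ]
R3 ← 2·R3
  [ 1  2/5     0  |  -1 ]
  [ 0    1  -5/2  |   0 ]
  [ 0    0     1  |  -2 ]
R2 ← R2 + 5/2·R3
  [ 1  2/5  0  |  -1 ]
  [ 0    1  0  |  -5 ]
  [ 0    0  1  |  -2 ]
R1 ← R1 − 2/5·R2
  [ 1  0  0  |   1 ]
  [ 0  1  0  |  -5 ]
  [ 0  0  1  |  -2 ]
Reading off the last column: p = 1, q = -5, r = -2.

(1, -5, -2)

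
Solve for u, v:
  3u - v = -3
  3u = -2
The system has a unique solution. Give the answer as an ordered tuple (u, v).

Form the augmented matrix and row-reduce:
  [ 3  -1  |  -3 ]
  [ 3   0  |  -2 ]
Multiply r1 by 1/3.
  [ 1  -1/3  |  -1 ]
  [ 3     0  |  -2 ]
Subtract 3 times r1 from r2.
  [ 1  -1/3  |  -1 ]
  [ 0     1  |   1 ]
Add 1/3 times r2 to r1.
  [ 1  0  |  -2/3 ]
  [ 0  1  |     1 ]
Reading off the last column: u = -2/3, v = 1.

(-2/3, 1)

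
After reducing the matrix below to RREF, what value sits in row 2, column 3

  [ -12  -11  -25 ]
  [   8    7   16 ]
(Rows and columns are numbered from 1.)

ρ1 → -1/12·ρ1
ρ2 → ρ2 − 8·ρ1
ρ2 → -3·ρ2
ρ1 → ρ1 − 11/12·ρ2

2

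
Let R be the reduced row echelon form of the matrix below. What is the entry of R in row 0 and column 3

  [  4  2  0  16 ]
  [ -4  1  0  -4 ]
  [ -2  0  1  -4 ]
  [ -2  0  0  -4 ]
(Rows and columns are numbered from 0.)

R1 := 1/4·R1
  [  1  1/2  0   4 ]
  [ -4    1  0  -4 ]
  [ -2    0  1  -4 ]
  [ -2    0  0  -4 ]
R2 := R2 + 4·R1
  [  1  1/2  0   4 ]
  [  0    3  0  12 ]
  [ -2    0  1  -4 ]
  [ -2    0  0  -4 ]
R3 := R3 + 2·R1
  [  1  1/2  0   4 ]
  [  0    3  0  12 ]
  [  0    1  1   4 ]
  [ -2    0  0  -4 ]
R4 := R4 + 2·R1
  [ 1  1/2  0   4 ]
  [ 0    3  0  12 ]
  [ 0    1  1   4 ]
  [ 0    1  0   4 ]
R2 := 1/3·R2
  [ 1  1/2  0  4 ]
  [ 0    1  0  4 ]
  [ 0    1  1  4 ]
  [ 0    1  0  4 ]
R3 := R3 − R2
  [ 1  1/2  0  4 ]
  [ 0    1  0  4 ]
  [ 0    0  1  0 ]
  [ 0    1  0  4 ]
R4 := R4 − R2
  [ 1  1/2  0  4 ]
  [ 0    1  0  4 ]
  [ 0    0  1  0 ]
  [ 0    0  0  0 ]
R1 := R1 − 1/2·R2
  [ 1  0  0  2 ]
  [ 0  1  0  4 ]
  [ 0  0  1  0 ]
  [ 0  0  0  0 ]

2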